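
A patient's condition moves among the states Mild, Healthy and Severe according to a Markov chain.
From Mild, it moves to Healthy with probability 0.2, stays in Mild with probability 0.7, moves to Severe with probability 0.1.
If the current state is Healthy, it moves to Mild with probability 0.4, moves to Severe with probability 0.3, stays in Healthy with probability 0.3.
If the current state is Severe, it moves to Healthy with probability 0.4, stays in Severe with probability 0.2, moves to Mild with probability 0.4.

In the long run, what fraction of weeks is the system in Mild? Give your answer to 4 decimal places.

0.5714

Let the stationary distribution be π with π = πP and π_1 + π_2 + π_3 = 1.
π_1 = 0.7·π_1 + 0.4·π_2 + 0.4·π_3
π_2 = 0.2·π_1 + 0.3·π_2 + 0.4·π_3
Solving with the normalization constraint gives π = (0.5714, 0.2597, 0.1688).
So the stationary probability of Mild is 0.5714.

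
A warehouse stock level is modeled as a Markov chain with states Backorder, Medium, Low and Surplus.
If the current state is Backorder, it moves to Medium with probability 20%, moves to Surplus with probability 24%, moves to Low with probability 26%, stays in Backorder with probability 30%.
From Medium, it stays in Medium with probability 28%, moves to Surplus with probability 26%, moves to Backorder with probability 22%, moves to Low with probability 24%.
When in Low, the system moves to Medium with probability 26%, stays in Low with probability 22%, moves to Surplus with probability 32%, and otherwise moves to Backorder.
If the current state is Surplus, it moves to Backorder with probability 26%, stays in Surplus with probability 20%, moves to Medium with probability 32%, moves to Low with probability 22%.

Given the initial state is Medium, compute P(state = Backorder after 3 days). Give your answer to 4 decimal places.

Propagate the distribution vector 3 days from Medium.
After 0 days: (0.0000, 1.0000, 0.0000, 0.0000)
After 1 day: (0.2200, 0.2800, 0.2400, 0.2600)
After 2 days: (0.2432, 0.2680, 0.2344, 0.2544)
After 3 days: (0.2449, 0.2660, 0.2351, 0.2539)
P(in Backorder after 3 days) = 0.2449

0.2449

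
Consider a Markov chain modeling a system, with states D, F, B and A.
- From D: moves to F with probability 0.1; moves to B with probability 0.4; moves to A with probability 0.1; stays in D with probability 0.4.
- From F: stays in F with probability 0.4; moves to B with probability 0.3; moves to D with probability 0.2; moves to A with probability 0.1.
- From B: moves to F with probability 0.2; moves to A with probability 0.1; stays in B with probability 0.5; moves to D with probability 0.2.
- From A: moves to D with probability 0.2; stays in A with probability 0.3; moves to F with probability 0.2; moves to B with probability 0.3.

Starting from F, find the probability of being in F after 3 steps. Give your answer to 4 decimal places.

0.2280

Propagate the distribution vector 3 steps from F.
After 0 steps: (0.0000, 1.0000, 0.0000, 0.0000)
After 1 step: (0.2000, 0.4000, 0.3000, 0.1000)
After 2 steps: (0.2400, 0.2600, 0.3800, 0.1200)
After 3 steps: (0.2480, 0.2280, 0.4000, 0.1240)
P(in F after 3 steps) = 0.2280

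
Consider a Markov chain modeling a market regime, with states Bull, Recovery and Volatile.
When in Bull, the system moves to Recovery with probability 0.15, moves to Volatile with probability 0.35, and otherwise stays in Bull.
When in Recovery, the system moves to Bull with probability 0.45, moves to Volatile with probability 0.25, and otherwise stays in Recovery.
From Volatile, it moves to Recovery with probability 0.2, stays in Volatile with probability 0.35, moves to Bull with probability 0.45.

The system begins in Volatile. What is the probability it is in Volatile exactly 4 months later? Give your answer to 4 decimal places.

0.3304

Propagate the distribution vector 4 months from Volatile.
After 0 months: (0.0000, 0.0000, 1.0000)
After 1 month: (0.4500, 0.2000, 0.3500)
After 2 months: (0.4725, 0.1975, 0.3300)
After 3 months: (0.4736, 0.1961, 0.3303)
After 4 months: (0.4737, 0.1959, 0.3304)
P(in Volatile after 4 months) = 0.3304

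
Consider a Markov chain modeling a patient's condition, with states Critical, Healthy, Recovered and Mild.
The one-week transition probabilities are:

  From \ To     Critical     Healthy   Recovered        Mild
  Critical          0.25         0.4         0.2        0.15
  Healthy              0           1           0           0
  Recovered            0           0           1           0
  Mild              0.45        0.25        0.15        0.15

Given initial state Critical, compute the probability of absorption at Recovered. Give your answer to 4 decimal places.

0.3377

Let h(s) be the probability of absorption at Recovered starting from transient state s. Then h(Recovered) = 1 and h(Healthy) = 0. By first-step analysis:
h(Critical) = 0.25·h(Critical) + 0.4·0 + 0.2·1 + 0.15·h(Mild)
h(Mild) = 0.45·h(Critical) + 0.25·0 + 0.15·1 + 0.15·h(Mild)
Solving: h(Critical) = 0.3377, h(Mild) = 0.3553.
Starting from Critical, the probability is 0.3377.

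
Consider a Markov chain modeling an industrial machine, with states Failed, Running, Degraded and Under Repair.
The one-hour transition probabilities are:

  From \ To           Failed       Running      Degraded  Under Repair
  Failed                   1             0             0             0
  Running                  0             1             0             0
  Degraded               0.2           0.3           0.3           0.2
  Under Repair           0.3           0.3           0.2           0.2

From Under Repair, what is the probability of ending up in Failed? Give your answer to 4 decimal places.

0.4808

Let h(s) be the probability of absorption at Failed starting from transient state s. Then h(Failed) = 1 and h(Running) = 0. By first-step analysis:
h(Degraded) = 0.2·1 + 0.3·0 + 0.3·h(Degraded) + 0.2·h(Under Repair)
h(Under Repair) = 0.3·1 + 0.3·0 + 0.2·h(Degraded) + 0.2·h(Under Repair)
Solving: h(Degraded) = 0.4231, h(Under Repair) = 0.4808.
Starting from Under Repair, the probability is 0.4808.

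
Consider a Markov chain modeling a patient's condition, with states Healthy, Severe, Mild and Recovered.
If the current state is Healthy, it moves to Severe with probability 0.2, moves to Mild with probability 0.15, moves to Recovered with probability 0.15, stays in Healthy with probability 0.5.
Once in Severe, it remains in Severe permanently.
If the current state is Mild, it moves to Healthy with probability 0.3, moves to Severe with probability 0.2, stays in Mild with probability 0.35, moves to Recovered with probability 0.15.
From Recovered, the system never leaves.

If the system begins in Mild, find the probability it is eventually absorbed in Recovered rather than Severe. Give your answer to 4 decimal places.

0.4286

Let h(s) be the probability of absorption at Recovered starting from transient state s. Then h(Recovered) = 1 and h(Severe) = 0. By first-step analysis:
h(Healthy) = 0.5·h(Healthy) + 0.2·0 + 0.15·h(Mild) + 0.15·1
h(Mild) = 0.3·h(Healthy) + 0.2·0 + 0.35·h(Mild) + 0.15·1
Solving: h(Healthy) = 0.4286, h(Mild) = 0.4286.
Starting from Mild, the probability is 0.4286.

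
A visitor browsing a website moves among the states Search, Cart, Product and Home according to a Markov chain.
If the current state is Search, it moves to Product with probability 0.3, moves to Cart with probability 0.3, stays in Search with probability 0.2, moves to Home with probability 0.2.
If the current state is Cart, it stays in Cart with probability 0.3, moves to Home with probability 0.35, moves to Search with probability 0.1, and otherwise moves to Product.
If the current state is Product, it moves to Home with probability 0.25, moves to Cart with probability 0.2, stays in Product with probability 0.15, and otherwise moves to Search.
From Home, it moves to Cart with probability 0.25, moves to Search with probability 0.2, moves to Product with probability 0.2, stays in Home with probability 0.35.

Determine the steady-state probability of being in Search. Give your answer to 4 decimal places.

0.2185

Let the stationary distribution be π with π = πP and π_1 + π_2 + π_3 + π_4 = 1.
π_1 = 0.2·π_1 + 0.1·π_2 + 0.4·π_3 + 0.2·π_4
π_2 = 0.3·π_1 + 0.3·π_2 + 0.2·π_3 + 0.25·π_4
π_3 = 0.3·π_1 + 0.25·π_2 + 0.15·π_3 + 0.2·π_4
Solving with the normalization constraint gives π = (0.2185, 0.2629, 0.2238, 0.2948).
So the stationary probability of Search is 0.2185.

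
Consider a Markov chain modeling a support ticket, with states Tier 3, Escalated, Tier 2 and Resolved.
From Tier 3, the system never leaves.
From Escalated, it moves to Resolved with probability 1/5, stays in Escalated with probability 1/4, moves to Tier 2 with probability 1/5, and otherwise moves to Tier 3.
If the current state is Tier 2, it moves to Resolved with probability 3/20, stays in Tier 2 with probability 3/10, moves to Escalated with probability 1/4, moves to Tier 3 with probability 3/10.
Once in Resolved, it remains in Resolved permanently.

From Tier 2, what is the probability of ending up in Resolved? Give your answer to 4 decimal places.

0.3421

Let h(s) be the probability of absorption at Resolved starting from transient state s. Then h(Resolved) = 1 and h(Tier 3) = 0. By first-step analysis:
h(Escalated) = 0.35·0 + 0.25·h(Escalated) + 0.2·h(Tier 2) + 0.2·1
h(Tier 2) = 0.3·0 + 0.25·h(Escalated) + 0.3·h(Tier 2) + 0.15·1
Solving: h(Escalated) = 0.3579, h(Tier 2) = 0.3421.
Starting from Tier 2, the probability is 0.3421.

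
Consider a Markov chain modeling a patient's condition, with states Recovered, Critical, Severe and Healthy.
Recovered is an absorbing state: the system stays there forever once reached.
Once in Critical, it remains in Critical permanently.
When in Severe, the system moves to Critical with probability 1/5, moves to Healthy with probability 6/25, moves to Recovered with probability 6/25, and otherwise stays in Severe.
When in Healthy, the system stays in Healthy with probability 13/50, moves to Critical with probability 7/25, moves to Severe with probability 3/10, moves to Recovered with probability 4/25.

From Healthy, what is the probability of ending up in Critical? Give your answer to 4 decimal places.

0.5807

Let h(s) be the probability of absorption at Critical starting from transient state s. Then h(Critical) = 1 and h(Recovered) = 0. By first-step analysis:
h(Severe) = 0.24·0 + 0.2·1 + 0.32·h(Severe) + 0.24·h(Healthy)
h(Healthy) = 0.16·0 + 0.28·1 + 0.3·h(Severe) + 0.26·h(Healthy)
Solving: h(Severe) = 0.4991, h(Healthy) = 0.5807.
Starting from Healthy, the probability is 0.5807.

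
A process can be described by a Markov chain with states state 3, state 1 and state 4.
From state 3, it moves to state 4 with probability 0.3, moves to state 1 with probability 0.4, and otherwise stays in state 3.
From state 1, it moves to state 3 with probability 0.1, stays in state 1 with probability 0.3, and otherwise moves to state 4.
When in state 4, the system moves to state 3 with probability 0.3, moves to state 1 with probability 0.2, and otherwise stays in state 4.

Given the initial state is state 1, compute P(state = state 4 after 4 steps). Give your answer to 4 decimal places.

0.4773

Propagate the distribution vector 4 steps from state 1.
After 0 steps: (0.0000, 1.0000, 0.0000)
After 1 step: (0.1000, 0.3000, 0.6000)
After 2 steps: (0.2400, 0.2500, 0.5100)
After 3 steps: (0.2500, 0.2730, 0.4770)
After 4 steps: (0.2454, 0.2773, 0.4773)
P(in state 4 after 4 steps) = 0.4773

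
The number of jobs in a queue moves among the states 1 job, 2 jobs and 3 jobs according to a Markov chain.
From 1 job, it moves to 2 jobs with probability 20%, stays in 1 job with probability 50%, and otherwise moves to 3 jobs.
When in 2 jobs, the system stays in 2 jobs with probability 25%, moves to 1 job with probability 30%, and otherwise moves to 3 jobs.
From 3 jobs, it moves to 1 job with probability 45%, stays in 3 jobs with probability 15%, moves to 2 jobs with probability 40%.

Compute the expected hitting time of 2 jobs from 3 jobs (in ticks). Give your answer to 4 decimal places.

Let t(s) be the expected number of ticks to first reach 2 jobs from state s, with t(2 jobs) = 0. Conditioning on the first tick:
t(1 job) = 1 + 0.5·t(1 job) + 0.3·t(3 jobs)
t(3 jobs) = 1 + 0.45·t(1 job) + 0.15·t(3 jobs)
Solving: t(1 job) = 3.9655, t(3 jobs) = 3.2759.
Expected ticks from 3 jobs to 2 jobs: 3.2759.

3.2759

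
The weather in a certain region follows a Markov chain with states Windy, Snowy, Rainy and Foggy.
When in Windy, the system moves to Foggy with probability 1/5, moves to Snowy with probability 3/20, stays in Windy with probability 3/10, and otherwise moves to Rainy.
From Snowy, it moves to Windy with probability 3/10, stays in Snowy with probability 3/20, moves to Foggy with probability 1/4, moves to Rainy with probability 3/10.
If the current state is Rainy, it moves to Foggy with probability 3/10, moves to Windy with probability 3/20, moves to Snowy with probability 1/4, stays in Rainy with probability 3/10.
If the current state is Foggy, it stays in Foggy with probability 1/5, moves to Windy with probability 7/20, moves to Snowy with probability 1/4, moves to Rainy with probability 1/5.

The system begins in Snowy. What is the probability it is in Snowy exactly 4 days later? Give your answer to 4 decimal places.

Propagate the distribution vector 4 days from Snowy.
After 0 days: (0.0000, 1.0000, 0.0000, 0.0000)
After 1 day: (0.3000, 0.1500, 0.3000, 0.2500)
After 2 days: (0.2675, 0.2050, 0.2900, 0.2375)
After 3 days: (0.2684, 0.2028, 0.2896, 0.2393)
After 4 days: (0.2685, 0.2029, 0.2895, 0.2391)
P(in Snowy after 4 days) = 0.2029

0.2029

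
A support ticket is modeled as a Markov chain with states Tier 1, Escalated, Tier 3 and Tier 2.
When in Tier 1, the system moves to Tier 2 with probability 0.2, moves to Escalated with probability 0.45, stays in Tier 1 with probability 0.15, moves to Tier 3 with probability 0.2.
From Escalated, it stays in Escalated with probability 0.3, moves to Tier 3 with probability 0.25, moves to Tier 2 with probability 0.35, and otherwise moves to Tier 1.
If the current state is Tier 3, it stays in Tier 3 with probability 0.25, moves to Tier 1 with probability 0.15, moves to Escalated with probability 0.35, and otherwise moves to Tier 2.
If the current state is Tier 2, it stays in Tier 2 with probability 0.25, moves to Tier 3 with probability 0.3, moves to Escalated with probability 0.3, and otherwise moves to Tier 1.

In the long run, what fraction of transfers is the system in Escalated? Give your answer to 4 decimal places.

0.3329

Let the stationary distribution be π with π = πP and π_1 + π_2 + π_3 + π_4 = 1.
π_1 = 0.15·π_1 + 0.1·π_2 + 0.15·π_3 + 0.15·π_4
π_2 = 0.45·π_1 + 0.3·π_2 + 0.35·π_3 + 0.3·π_4
π_3 = 0.2·π_1 + 0.25·π_2 + 0.25·π_3 + 0.3·π_4
Solving with the normalization constraint gives π = (0.1334, 0.3329, 0.2572, 0.2766).
So the stationary probability of Escalated is 0.3329.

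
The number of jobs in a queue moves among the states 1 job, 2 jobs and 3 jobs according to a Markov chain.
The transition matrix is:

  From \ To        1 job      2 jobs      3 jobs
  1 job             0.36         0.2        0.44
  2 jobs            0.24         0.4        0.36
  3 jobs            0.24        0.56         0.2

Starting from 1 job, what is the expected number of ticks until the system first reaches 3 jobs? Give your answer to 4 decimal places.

2.3810

Let t(s) be the expected number of ticks to first reach 3 jobs from state s, with t(3 jobs) = 0. Conditioning on the first tick:
t(1 job) = 1 + 0.36·t(1 job) + 0.2·t(2 jobs)
t(2 jobs) = 1 + 0.24·t(1 job) + 0.4·t(2 jobs)
Solving: t(1 job) = 2.3810, t(2 jobs) = 2.6190.
Expected ticks from 1 job to 3 jobs: 2.3810.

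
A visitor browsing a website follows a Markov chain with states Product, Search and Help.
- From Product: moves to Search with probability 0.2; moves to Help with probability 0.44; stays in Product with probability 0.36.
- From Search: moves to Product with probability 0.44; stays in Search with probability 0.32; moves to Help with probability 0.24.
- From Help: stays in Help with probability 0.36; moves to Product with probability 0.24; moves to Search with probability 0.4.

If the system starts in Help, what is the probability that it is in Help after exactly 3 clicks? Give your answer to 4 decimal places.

0.3495

Propagate the distribution vector 3 clicks from Help.
After 0 clicks: (0.0000, 0.0000, 1.0000)
After 1 click: (0.2400, 0.4000, 0.3600)
After 2 clicks: (0.3488, 0.3200, 0.3312)
After 3 clicks: (0.3459, 0.3046, 0.3495)
P(in Help after 3 clicks) = 0.3495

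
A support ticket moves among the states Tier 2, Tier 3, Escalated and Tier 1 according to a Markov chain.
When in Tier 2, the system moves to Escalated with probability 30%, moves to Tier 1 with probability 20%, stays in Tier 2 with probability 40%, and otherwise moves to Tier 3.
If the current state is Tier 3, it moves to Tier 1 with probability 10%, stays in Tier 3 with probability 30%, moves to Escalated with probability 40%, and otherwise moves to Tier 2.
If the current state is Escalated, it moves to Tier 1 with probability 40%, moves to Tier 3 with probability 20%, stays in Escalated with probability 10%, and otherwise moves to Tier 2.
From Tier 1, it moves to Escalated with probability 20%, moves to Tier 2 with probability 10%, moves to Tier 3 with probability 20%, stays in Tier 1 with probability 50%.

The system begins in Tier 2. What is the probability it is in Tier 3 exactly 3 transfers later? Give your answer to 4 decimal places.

0.1880

Propagate the distribution vector 3 transfers from Tier 2.
After 0 transfers: (1.0000, 0.0000, 0.0000, 0.0000)
After 1 transfer: (0.4000, 0.1000, 0.3000, 0.2000)
After 2 transfers: (0.2900, 0.1700, 0.2300, 0.3100)
After 3 transfers: (0.2500, 0.1880, 0.2400, 0.3220)
P(in Tier 3 after 3 transfers) = 0.1880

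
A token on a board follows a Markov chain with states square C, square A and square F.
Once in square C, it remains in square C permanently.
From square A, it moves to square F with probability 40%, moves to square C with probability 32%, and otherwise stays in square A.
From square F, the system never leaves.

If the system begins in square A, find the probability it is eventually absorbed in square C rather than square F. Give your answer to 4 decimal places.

0.4444

Let h(s) be the probability of absorption at square C starting from transient state s. Then h(square C) = 1 and h(square F) = 0. By first-step analysis:
h(square A) = 0.32·1 + 0.28·h(square A) + 0.4·0
Solving: h(square A) = 0.4444.
Starting from square A, the probability is 0.4444.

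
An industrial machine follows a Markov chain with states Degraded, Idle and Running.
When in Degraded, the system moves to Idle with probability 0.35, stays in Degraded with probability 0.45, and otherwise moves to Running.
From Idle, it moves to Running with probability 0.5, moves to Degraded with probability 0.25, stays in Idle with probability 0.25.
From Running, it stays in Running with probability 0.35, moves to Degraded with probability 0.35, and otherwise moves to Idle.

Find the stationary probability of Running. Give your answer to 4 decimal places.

Let the stationary distribution be π with π = πP and π_1 + π_2 + π_3 = 1.
π_1 = 0.45·π_1 + 0.25·π_2 + 0.35·π_3
π_2 = 0.35·π_1 + 0.25·π_2 + 0.3·π_3
Solving with the normalization constraint gives π = (0.3553, 0.3026, 0.3421).
So the stationary probability of Running is 0.3421.

0.3421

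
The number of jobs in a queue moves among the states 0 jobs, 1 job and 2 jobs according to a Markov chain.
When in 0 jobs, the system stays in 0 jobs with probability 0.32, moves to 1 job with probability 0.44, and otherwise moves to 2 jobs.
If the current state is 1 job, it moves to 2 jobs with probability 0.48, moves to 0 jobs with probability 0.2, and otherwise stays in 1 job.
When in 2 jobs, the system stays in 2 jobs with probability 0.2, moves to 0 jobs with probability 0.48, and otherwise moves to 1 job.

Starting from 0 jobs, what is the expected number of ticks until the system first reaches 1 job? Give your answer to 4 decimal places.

2.4254

Let t(s) be the expected number of ticks to first reach 1 job from state s, with t(1 job) = 0. Conditioning on the first tick:
t(0 jobs) = 1 + 0.32·t(0 jobs) + 0.24·t(2 jobs)
t(2 jobs) = 1 + 0.48·t(0 jobs) + 0.2·t(2 jobs)
Solving: t(0 jobs) = 2.4254, t(2 jobs) = 2.7052.
Expected ticks from 0 jobs to 1 job: 2.4254.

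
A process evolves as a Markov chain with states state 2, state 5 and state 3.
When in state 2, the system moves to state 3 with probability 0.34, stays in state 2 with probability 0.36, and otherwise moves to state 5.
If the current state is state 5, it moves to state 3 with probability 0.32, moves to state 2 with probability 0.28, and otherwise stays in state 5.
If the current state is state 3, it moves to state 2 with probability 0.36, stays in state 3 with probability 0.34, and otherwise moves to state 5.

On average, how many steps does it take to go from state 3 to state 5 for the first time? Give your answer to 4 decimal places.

3.3333

Let t(s) be the expected number of steps to first reach state 5 from state s, with t(state 5) = 0. Conditioning on the first step:
t(state 2) = 1 + 0.36·t(state 2) + 0.34·t(state 3)
t(state 3) = 1 + 0.36·t(state 2) + 0.34·t(state 3)
Solving: t(state 2) = 3.3333, t(state 3) = 3.3333.
Expected steps from state 3 to state 5: 3.3333.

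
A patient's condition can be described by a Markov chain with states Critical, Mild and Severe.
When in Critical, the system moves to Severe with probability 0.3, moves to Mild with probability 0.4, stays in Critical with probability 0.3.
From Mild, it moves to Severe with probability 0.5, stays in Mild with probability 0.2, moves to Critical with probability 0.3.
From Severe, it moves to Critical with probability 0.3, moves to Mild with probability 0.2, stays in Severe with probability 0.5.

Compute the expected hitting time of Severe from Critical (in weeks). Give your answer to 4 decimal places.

Let t(s) be the expected number of weeks to first reach Severe from state s, with t(Severe) = 0. Conditioning on the first week:
t(Critical) = 1 + 0.3·t(Critical) + 0.4·t(Mild)
t(Mild) = 1 + 0.3·t(Critical) + 0.2·t(Mild)
Solving: t(Critical) = 2.7273, t(Mild) = 2.2727.
Expected weeks from Critical to Severe: 2.7273.

2.7273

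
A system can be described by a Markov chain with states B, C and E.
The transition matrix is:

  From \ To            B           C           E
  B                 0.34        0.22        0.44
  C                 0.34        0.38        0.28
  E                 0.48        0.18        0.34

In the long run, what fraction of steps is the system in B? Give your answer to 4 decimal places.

0.3910

Let the stationary distribution be π with π = πP and π_1 + π_2 + π_3 = 1.
π_1 = 0.34·π_1 + 0.34·π_2 + 0.48·π_3
π_2 = 0.22·π_1 + 0.38·π_2 + 0.18·π_3
Solving with the normalization constraint gives π = (0.3910, 0.2446, 0.3644).
So the stationary probability of B is 0.3910.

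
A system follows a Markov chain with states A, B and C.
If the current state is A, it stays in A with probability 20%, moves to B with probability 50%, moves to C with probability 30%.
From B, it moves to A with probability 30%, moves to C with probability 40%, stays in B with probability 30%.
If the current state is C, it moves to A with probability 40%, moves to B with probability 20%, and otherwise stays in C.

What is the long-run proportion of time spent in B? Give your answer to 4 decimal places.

Let the stationary distribution be π with π = πP and π_1 + π_2 + π_3 = 1.
π_1 = 0.2·π_1 + 0.3·π_2 + 0.4·π_3
π_2 = 0.5·π_1 + 0.3·π_2 + 0.2·π_3
Solving with the normalization constraint gives π = (0.3063, 0.3243, 0.3694).
So the stationary probability of B is 0.3243.

0.3243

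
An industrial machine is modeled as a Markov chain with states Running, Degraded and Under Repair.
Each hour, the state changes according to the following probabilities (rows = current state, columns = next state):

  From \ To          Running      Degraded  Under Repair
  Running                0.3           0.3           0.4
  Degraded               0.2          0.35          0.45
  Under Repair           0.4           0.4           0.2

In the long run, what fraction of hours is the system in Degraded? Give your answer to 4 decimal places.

0.3524

Let the stationary distribution be π with π = πP and π_1 + π_2 + π_3 = 1.
π_1 = 0.3·π_1 + 0.2·π_2 + 0.4·π_3
π_2 = 0.3·π_1 + 0.35·π_2 + 0.4·π_3
Solving with the normalization constraint gives π = (0.2996, 0.3524, 0.3480).
So the stationary probability of Degraded is 0.3524.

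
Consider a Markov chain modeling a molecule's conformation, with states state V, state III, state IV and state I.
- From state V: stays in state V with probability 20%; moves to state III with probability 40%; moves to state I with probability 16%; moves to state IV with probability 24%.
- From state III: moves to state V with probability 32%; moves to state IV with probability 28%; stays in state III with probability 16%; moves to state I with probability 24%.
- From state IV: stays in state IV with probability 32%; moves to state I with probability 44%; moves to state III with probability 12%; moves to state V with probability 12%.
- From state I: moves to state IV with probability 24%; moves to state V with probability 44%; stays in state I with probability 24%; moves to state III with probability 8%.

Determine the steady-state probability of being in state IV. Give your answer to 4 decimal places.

Let the stationary distribution be π with π = πP and π_1 + π_2 + π_3 + π_4 = 1.
π_1 = 0.2·π_1 + 0.32·π_2 + 0.12·π_3 + 0.44·π_4
π_2 = 0.4·π_1 + 0.16·π_2 + 0.12·π_3 + 0.08·π_4
π_3 = 0.24·π_1 + 0.28·π_2 + 0.32·π_3 + 0.24·π_4
Solving with the normalization constraint gives π = (0.2668, 0.1915, 0.2692, 0.2725).
So the stationary probability of state IV is 0.2692.

0.2692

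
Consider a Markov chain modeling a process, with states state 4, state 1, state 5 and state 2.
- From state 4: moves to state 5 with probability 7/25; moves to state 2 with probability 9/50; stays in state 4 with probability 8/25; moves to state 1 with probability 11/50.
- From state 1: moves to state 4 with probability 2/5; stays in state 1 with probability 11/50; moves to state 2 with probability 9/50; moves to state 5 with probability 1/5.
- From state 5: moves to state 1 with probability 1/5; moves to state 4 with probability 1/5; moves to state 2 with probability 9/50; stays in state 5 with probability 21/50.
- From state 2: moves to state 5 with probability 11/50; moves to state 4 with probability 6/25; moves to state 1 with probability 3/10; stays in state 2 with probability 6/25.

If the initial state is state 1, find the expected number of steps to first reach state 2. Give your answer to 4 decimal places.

Let t(s) be the expected number of steps to first reach state 2 from state s, with t(state 2) = 0. Conditioning on the first step:
t(state 4) = 1 + 0.32·t(state 4) + 0.22·t(state 1) + 0.28·t(state 5)
t(state 1) = 1 + 0.4·t(state 4) + 0.22·t(state 1) + 0.2·t(state 5)
t(state 5) = 1 + 0.2·t(state 4) + 0.2·t(state 1) + 0.42·t(state 5)
Solving: t(state 4) = 5.5556, t(state 1) = 5.5556, t(state 5) = 5.5556.
Expected steps from state 1 to state 2: 5.5556.

5.5556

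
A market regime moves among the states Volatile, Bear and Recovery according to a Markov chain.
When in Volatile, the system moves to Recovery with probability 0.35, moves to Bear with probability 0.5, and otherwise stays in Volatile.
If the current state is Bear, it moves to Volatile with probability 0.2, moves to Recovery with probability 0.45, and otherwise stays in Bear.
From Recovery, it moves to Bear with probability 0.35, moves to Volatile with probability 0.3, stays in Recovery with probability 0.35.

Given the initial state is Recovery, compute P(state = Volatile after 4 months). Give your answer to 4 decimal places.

0.2276

Propagate the distribution vector 4 months from Recovery.
After 0 months: (0.0000, 0.0000, 1.0000)
After 1 month: (0.3000, 0.3500, 0.3500)
After 2 months: (0.2200, 0.3950, 0.3850)
After 3 months: (0.2275, 0.3830, 0.3895)
After 4 months: (0.2276, 0.3841, 0.3883)
P(in Volatile after 4 months) = 0.2276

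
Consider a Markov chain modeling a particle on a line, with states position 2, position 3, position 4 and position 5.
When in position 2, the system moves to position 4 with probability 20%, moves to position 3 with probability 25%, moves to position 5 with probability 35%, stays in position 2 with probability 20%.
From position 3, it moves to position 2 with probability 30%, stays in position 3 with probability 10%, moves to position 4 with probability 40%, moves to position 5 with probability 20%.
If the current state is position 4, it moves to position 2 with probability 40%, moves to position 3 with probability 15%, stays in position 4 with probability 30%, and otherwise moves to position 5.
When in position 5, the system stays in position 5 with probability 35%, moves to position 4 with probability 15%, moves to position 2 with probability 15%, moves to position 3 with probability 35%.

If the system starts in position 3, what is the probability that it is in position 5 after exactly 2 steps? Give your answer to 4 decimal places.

Propagate the distribution vector 2 steps from position 3.
After 0 steps: (0.0000, 1.0000, 0.0000, 0.0000)
After 1 step: (0.3000, 0.1000, 0.4000, 0.2000)
After 2 steps: (0.2800, 0.2150, 0.2500, 0.2550)
P(in position 5 after 2 steps) = 0.2550

0.2550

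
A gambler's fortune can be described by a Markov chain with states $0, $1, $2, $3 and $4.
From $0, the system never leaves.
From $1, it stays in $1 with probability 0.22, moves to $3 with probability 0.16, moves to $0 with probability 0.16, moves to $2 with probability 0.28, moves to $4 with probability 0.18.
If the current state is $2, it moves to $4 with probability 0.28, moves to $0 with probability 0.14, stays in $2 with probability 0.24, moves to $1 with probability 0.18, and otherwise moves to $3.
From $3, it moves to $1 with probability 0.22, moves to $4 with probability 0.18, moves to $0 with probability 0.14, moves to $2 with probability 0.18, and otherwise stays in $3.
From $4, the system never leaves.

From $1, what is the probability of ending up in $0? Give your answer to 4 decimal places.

0.4245

Let h(s) be the probability of absorption at $0 starting from transient state s. Then h($0) = 1 and h($4) = 0. By first-step analysis:
h($1) = 0.16·1 + 0.22·h($1) + 0.28·h($2) + 0.16·h($3) + 0.18·0
h($2) = 0.14·1 + 0.18·h($1) + 0.24·h($2) + 0.16·h($3) + 0.28·0
h($3) = 0.14·1 + 0.22·h($1) + 0.18·h($2) + 0.28·h($3) + 0.18·0
Solving: h($1) = 0.4245, h($2) = 0.3726, h($3) = 0.4173.
Starting from $1, the probability is 0.4245.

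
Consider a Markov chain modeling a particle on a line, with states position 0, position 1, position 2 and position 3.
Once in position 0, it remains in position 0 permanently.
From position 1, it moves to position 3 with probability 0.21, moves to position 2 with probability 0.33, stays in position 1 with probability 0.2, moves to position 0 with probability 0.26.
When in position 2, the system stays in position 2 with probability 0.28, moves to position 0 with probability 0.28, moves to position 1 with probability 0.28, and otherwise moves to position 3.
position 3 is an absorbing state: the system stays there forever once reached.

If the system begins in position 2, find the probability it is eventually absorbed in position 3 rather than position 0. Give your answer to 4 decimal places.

Let h(s) be the probability of absorption at position 3 starting from transient state s. Then h(position 3) = 1 and h(position 0) = 0. By first-step analysis:
h(position 1) = 0.26·0 + 0.2·h(position 1) + 0.33·h(position 2) + 0.21·1
h(position 2) = 0.28·0 + 0.28·h(position 1) + 0.28·h(position 2) + 0.16·1
Solving: h(position 1) = 0.4218, h(position 2) = 0.3863.
Starting from position 2, the probability is 0.3863.

0.3863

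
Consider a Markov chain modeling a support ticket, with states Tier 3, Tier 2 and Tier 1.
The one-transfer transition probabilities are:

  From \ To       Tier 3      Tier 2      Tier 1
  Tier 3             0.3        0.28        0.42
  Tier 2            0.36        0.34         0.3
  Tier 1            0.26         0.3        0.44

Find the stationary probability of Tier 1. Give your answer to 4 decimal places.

Let the stationary distribution be π with π = πP and π_1 + π_2 + π_3 = 1.
π_1 = 0.3·π_1 + 0.36·π_2 + 0.26·π_3
π_2 = 0.28·π_1 + 0.34·π_2 + 0.3·π_3
Solving with the normalization constraint gives π = (0.3027, 0.3062, 0.3911).
So the stationary probability of Tier 1 is 0.3911.

0.3911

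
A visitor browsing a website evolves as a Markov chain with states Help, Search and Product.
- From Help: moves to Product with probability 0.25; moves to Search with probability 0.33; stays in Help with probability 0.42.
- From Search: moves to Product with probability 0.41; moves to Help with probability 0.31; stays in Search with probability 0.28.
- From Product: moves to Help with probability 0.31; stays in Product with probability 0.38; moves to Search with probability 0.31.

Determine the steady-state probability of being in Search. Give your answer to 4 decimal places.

0.3077

Let the stationary distribution be π with π = πP and π_1 + π_2 + π_3 = 1.
π_1 = 0.42·π_1 + 0.31·π_2 + 0.31·π_3
π_2 = 0.33·π_1 + 0.28·π_2 + 0.31·π_3
Solving with the normalization constraint gives π = (0.3483, 0.3077, 0.3440).
So the stationary probability of Search is 0.3077.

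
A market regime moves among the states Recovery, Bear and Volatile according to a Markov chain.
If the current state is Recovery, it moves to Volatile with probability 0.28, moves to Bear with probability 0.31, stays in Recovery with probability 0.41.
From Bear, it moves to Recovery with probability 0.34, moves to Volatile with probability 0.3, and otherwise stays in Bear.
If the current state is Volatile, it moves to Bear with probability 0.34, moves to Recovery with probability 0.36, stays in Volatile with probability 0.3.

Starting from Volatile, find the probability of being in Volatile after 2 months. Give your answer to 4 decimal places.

Sum over the intermediate state after 1 month:
P = P(Volatile→Recovery)·P(Recovery→Volatile) + P(Volatile→Bear)·P(Bear→Volatile) + P(Volatile→Volatile)·P(Volatile→Volatile)
  = 0.36×0.28 + 0.34×0.3 + 0.3×0.3
  = 0.1008 + 0.1020 + 0.0900 = 0.2928

0.2928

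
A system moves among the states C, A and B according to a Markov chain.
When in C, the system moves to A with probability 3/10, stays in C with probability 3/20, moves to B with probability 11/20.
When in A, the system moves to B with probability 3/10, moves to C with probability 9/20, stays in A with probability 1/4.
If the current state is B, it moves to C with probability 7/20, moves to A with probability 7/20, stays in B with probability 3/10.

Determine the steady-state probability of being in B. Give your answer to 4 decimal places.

0.3792

Let the stationary distribution be π with π = πP and π_1 + π_2 + π_3 = 1.
π_1 = 0.15·π_1 + 0.45·π_2 + 0.35·π_3
π_2 = 0.3·π_1 + 0.25·π_2 + 0.35·π_3
Solving with the normalization constraint gives π = (0.3170, 0.3038, 0.3792).
So the stationary probability of B is 0.3792.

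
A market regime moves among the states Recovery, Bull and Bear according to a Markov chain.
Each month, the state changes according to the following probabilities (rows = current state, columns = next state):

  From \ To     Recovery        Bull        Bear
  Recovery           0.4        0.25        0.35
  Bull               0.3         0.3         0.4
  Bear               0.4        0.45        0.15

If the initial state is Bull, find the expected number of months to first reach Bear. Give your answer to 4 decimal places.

Let t(s) be the expected number of months to first reach Bear from state s, with t(Bear) = 0. Conditioning on the first month:
t(Recovery) = 1 + 0.4·t(Recovery) + 0.25·t(Bull)
t(Bull) = 1 + 0.3·t(Recovery) + 0.3·t(Bull)
Solving: t(Recovery) = 2.7536, t(Bull) = 2.6087.
Expected months from Bull to Bear: 2.6087.

2.6087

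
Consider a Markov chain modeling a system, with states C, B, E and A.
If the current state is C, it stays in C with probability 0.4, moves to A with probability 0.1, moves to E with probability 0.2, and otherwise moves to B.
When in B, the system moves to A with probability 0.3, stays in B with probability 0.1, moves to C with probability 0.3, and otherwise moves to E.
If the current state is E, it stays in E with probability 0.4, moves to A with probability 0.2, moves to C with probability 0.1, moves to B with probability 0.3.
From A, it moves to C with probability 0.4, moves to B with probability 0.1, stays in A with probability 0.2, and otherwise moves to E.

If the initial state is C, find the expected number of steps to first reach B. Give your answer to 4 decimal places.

Let t(s) be the expected number of steps to first reach B from state s, with t(B) = 0. Conditioning on the first step:
t(C) = 1 + 0.4·t(C) + 0.2·t(E) + 0.1·t(A)
t(E) = 1 + 0.1·t(C) + 0.4·t(E) + 0.2·t(A)
t(A) = 1 + 0.4·t(C) + 0.3·t(E) + 0.2·t(A)
Solving: t(C) = 3.6788, t(E) = 3.7824, t(A) = 4.5078.
Expected steps from C to B: 3.6788.

3.6788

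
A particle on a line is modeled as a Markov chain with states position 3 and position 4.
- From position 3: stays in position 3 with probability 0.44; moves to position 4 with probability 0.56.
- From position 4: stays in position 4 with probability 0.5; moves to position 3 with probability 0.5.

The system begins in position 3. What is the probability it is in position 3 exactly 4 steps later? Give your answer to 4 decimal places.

Propagate the distribution vector 4 steps from position 3.
After 0 steps: (1.0000, 0.0000)
After 1 step: (0.4400, 0.5600)
After 2 steps: (0.4736, 0.5264)
After 3 steps: (0.4716, 0.5284)
After 4 steps: (0.4717, 0.5283)
P(in position 3 after 4 steps) = 0.4717

0.4717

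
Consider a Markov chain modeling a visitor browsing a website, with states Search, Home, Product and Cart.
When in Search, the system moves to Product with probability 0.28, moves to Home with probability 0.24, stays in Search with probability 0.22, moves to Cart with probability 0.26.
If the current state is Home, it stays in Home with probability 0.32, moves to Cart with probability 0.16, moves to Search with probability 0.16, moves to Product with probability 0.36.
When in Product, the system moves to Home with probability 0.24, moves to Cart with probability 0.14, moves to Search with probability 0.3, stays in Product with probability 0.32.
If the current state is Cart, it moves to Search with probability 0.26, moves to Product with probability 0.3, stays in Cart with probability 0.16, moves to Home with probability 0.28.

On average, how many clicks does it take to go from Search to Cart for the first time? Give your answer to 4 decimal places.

5.0941

Let t(s) be the expected number of clicks to first reach Cart from state s, with t(Cart) = 0. Conditioning on the first click:
t(Search) = 1 + 0.22·t(Search) + 0.24·t(Home) + 0.28·t(Product)
t(Home) = 1 + 0.16·t(Search) + 0.32·t(Home) + 0.36·t(Product)
t(Product) = 1 + 0.3·t(Search) + 0.24·t(Home) + 0.32·t(Product)
Solving: t(Search) = 5.0941, t(Home) = 5.7032, t(Product) = 5.7309.
Expected clicks from Search to Cart: 5.0941.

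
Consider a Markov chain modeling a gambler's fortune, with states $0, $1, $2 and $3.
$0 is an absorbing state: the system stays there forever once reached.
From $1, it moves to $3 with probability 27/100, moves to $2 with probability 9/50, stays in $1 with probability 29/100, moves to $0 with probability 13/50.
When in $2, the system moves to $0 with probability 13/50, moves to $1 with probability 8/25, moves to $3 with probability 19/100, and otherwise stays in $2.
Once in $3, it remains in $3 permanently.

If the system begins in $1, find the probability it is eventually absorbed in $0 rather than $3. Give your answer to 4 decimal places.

Let h(s) be the probability of absorption at $0 starting from transient state s. Then h($0) = 1 and h($3) = 0. By first-step analysis:
h($1) = 0.26·1 + 0.29·h($1) + 0.18·h($2) + 0.27·0
h($2) = 0.26·1 + 0.32·h($1) + 0.23·h($2) + 0.19·0
Solving: h($1) = 0.5050, h($2) = 0.5475.
Starting from $1, the probability is 0.5050.

0.5050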